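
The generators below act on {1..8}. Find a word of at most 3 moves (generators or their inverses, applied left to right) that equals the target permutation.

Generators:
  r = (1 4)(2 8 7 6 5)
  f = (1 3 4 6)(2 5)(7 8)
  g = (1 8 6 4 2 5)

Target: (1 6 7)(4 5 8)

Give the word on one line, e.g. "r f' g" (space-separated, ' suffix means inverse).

  after r': (1 4)(2 5 6 7 8)
  after g': (1 6 7)(4 5 8)

r' g'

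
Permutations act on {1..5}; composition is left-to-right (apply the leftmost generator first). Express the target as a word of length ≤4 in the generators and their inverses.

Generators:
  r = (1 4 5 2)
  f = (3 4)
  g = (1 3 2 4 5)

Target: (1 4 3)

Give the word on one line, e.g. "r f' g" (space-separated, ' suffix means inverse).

  after r: (1 4 5 2)
  after f': (1 3 4 5 2)
  after r': (1 3)
  after f: (1 4 3)

r f' r' f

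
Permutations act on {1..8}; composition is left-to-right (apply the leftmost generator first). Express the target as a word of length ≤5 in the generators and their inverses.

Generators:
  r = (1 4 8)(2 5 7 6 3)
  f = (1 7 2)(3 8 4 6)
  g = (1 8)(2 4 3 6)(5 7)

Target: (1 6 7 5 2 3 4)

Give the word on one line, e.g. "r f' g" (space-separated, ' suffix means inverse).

f r g' r'

  after f: (1 7 2)(3 8 4 6)
  after r: (1 6 2 4 3)(5 7)
  after g': (1 3 8)
  after r': (1 6 7 5 2 3 4)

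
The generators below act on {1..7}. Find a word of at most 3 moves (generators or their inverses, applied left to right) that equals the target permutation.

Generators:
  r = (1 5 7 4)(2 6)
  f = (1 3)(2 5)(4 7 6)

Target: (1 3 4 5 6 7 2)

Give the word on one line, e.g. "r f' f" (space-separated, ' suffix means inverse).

f r'

  after f: (1 3)(2 5)(4 7 6)
  after r': (1 3 4 5 6 7 2)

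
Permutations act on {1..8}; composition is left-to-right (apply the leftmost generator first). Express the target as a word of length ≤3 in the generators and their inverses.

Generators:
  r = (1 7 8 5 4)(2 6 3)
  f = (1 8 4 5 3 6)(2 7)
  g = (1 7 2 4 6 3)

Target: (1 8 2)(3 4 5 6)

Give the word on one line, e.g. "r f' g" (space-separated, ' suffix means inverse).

f g'

  after f: (1 8 4 5 3 6)(2 7)
  after g': (1 8 2)(3 4 5 6)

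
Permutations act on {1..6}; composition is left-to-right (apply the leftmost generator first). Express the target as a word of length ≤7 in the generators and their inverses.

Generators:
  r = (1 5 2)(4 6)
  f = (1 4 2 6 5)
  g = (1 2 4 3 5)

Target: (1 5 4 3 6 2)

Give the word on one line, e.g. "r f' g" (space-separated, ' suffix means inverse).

r g r g r

  after r: (1 5 2)(4 6)
  after g: (3 5 4 6)
  after r: (1 5 6 3 2)
  after g: (3 4)(5 6)
  after r: (1 5 4 3 6 2)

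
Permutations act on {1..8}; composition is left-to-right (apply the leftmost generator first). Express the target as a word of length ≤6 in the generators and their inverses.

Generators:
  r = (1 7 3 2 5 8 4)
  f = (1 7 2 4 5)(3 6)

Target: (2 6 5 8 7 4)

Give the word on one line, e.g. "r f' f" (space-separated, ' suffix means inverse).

  after r': (1 4 8 5 2 3 7)
  after f: (1 5 4 8)(2 6 3)
  after r': (1 2 6 7)(4 5 8)
  after f': (1 7 5 8 2 3 6)
  after f': (2 6 5 8 7 4)

r' f r' f' f'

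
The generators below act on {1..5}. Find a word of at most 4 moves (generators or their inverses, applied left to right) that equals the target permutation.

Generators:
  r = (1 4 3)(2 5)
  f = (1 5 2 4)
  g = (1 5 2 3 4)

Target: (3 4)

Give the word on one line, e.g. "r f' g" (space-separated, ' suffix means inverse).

  after f': (1 4 2 5)
  after g: (3 4)

f' g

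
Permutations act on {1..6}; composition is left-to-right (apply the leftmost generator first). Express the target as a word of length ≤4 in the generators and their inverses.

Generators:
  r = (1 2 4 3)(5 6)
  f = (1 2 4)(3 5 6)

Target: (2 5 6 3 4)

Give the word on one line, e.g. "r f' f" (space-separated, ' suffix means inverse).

  after r': (1 3 4 2)(5 6)
  after r': (1 4)(2 3)
  after f: (2 5 6 3 4)

r' r' f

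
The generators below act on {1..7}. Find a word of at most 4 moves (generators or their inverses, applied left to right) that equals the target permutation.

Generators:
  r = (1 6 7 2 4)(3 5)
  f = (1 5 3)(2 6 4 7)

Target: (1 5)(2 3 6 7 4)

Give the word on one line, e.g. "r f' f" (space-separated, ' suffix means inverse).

  after f: (1 5 3)(2 6 4 7)
  after r': (1 3 4 6 2)
  after f': (1 5)(2 3 6 7 4)

f r' f'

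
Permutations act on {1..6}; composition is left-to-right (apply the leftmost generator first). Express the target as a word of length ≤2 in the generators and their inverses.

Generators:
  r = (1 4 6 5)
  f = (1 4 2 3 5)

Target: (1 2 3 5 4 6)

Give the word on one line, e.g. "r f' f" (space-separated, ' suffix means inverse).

r f

  after r: (1 4 6 5)
  after f: (1 2 3 5 4 6)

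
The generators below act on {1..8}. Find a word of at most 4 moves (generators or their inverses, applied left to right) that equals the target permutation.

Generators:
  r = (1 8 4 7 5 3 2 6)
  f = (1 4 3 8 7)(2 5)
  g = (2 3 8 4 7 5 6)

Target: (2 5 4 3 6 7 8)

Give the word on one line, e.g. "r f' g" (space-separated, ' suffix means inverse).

  after g': (2 6 5 7 4 8 3)
  after g': (2 5 4 3 6 7 8)

g' g'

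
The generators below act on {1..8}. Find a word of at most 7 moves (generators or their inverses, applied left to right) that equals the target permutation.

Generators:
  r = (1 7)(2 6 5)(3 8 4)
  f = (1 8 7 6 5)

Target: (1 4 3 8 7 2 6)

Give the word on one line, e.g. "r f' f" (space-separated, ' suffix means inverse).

  after r': (1 7)(2 5 6)(3 4 8)
  after r': (2 6 5)(3 8 4)
  after r': (1 7)
  after f': (1 8)(5 6 7)
  after r: (1 4 3 8 7 2 6)

r' r' r' f' r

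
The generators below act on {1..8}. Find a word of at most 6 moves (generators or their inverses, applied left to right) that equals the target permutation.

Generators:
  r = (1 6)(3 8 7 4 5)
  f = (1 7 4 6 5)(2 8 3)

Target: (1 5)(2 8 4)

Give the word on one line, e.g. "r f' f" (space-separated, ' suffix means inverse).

r' r' f f r

  after r': (1 6)(3 5 4 7 8)
  after r': (3 4 8 5 7)
  after f: (1 7 2 8)(3 6 5 4)
  after f: (1 4 2 3 5 6)(7 8)
  after r: (1 5)(2 8 4)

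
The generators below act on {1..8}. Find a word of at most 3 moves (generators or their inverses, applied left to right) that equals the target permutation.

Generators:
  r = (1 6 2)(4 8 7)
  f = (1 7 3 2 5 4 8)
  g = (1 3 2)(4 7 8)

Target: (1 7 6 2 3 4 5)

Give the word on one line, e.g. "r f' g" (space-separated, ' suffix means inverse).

  after f': (1 8 4 5 2 3 7)
  after r: (1 7 6 2 3 4 5)

f' r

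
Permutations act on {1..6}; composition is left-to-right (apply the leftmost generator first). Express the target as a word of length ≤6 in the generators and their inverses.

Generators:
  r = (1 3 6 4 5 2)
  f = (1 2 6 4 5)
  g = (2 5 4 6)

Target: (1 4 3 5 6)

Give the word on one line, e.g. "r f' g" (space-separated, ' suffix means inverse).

g' r' r' r'

  after g': (2 6 4 5)
  after r': (1 2 3)
  after r': (1 5 4 6 3 2)
  after r': (1 4 3 5 6)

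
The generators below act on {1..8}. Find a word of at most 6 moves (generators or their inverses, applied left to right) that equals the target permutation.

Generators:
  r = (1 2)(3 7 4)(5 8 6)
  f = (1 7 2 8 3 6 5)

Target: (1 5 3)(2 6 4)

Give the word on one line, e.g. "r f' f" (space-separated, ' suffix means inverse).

  after f': (1 5 6 3 8 2 7)
  after r: (1 8)(2 4 3 6 7)
  after r: (1 6 4 7)(2 3 5 8)
  after f: (1 5 3)(2 6 4)

f' r r f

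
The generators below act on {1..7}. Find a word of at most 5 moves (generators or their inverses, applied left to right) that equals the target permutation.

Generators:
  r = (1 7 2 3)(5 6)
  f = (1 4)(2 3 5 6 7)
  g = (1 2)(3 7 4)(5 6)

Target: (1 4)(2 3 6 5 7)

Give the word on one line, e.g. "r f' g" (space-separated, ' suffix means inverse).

  after r: (1 7 2 3)(5 6)
  after r: (1 2)(3 7)
  after f': (1 7 2 4)(3 6 5)
  after g': (1 3 5 4 2 7)
  after g': (1 4)(2 3 6 5 7)

r r f' g' g'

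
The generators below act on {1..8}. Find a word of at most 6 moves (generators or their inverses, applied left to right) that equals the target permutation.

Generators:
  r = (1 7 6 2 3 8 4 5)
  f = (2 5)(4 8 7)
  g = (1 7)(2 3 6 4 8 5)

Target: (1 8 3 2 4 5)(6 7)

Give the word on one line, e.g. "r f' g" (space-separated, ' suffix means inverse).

  after r': (1 5 4 8 3 2 6 7)
  after g: (1 2 4 5 8 6)
  after f: (1 5 7 4 2 8 6)
  after g': (1 8 3 2 4 5)(6 7)

r' g f g'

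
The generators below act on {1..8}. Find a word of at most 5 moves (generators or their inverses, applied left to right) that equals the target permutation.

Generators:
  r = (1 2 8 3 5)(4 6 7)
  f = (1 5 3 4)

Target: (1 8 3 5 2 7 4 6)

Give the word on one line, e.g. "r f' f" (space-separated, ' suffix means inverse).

r' f' r r

  after r': (1 5 3 8 2)(4 7 6)
  after f': (2 4 7 6 3 8)
  after r: (1 2 6 5)
  after r: (1 8 3 5 2 7 4 6)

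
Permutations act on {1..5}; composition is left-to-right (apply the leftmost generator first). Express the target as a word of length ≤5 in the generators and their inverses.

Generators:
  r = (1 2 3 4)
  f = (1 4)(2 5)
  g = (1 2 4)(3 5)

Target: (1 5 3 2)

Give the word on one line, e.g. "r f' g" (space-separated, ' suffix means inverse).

  after r: (1 2 3 4)
  after r: (1 3)(2 4)
  after g: (1 5 3 2)

r r g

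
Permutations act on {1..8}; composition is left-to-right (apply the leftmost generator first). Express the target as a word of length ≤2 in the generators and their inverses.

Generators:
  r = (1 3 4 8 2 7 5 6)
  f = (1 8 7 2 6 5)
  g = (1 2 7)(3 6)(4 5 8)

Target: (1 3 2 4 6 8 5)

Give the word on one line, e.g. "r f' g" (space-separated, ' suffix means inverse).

r' g

  after r': (1 6 5 7 2 8 4 3)
  after g: (1 3 2 4 6 8 5)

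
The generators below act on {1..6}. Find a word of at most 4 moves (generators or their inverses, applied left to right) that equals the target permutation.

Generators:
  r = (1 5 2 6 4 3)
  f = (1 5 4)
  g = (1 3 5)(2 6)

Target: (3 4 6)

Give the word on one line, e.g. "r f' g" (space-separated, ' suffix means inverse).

  after f': (1 4 5)
  after r: (1 3)(2 6 4)
  after f': (1 3 4 2 6 5)
  after g': (3 4 6)

f' r f' g'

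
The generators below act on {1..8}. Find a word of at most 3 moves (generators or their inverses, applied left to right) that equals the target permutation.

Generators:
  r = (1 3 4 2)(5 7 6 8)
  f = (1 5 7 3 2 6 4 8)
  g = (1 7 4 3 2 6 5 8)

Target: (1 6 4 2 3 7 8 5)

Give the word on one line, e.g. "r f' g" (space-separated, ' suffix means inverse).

  after r': (1 2 4 3)(5 8 6 7)
  after g: (1 6 4 2 3 7 8 5)

r' g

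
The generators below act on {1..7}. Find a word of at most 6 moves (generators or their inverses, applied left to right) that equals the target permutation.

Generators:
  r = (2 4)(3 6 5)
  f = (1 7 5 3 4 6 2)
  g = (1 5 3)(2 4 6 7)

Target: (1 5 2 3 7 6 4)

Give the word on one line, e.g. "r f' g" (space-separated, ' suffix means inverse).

  after g: (1 5 3)(2 4 6 7)
  after f': (1 7 6)(2 3)
  after f': (2 5 7 4 3 6)
  after g: (1 5 2 3 7 6 4)

g f' f' g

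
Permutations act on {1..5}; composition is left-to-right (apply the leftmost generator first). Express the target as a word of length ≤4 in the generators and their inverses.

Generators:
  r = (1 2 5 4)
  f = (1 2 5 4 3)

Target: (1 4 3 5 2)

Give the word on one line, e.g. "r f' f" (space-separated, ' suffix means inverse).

  after f: (1 2 5 4 3)
  after r': (3 4)
  after r': (1 4 3 5 2)

f r' r'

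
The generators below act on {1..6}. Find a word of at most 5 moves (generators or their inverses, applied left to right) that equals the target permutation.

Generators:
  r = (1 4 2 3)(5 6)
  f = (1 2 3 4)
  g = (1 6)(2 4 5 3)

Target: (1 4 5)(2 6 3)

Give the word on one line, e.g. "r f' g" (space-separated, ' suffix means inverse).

  after r: (1 4 2 3)(5 6)
  after f': (1 3 4)(5 6)
  after f': (1 2)(5 6)
  after g: (1 4 5)(2 6 3)

r f' f' g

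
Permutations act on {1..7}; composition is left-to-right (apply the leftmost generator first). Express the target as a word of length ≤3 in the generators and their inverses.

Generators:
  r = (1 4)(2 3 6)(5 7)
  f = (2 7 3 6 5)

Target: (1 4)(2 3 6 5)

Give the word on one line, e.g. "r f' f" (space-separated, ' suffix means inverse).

f' f' r'

  after f': (2 5 6 3 7)
  after f': (2 6 7 5 3)
  after r': (1 4)(2 3 6 5)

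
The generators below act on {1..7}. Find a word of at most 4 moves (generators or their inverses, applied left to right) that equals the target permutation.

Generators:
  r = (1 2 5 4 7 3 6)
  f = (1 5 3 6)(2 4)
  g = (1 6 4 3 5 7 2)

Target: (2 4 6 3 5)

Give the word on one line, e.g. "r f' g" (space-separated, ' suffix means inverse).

  after f': (1 6 3 5)(2 4)
  after g': (2 6 4 7 5)
  after r': (1 6 5)(2 3 7)
  after g': (2 4 6 3 5)

f' g' r' g'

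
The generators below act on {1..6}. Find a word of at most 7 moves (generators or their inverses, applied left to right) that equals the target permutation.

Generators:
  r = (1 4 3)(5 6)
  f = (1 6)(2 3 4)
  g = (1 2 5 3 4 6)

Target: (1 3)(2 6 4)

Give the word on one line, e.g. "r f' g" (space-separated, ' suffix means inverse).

  after g: (1 2 5 3 4 6)
  after g: (1 5 4)(2 3 6)
  after f': (1 5 3)(4 6)
  after g': (1 2)(3 6)
  after f: (1 3)(2 6 4)

g g f' g' f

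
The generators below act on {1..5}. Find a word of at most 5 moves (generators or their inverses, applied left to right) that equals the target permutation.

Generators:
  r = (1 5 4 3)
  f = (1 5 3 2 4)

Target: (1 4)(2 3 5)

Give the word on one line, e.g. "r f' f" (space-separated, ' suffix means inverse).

f f r r r

  after f: (1 5 3 2 4)
  after f: (1 3 4 5 2)
  after r: (2 5)
  after r: (1 5 2 4 3)
  after r: (1 4)(2 3 5)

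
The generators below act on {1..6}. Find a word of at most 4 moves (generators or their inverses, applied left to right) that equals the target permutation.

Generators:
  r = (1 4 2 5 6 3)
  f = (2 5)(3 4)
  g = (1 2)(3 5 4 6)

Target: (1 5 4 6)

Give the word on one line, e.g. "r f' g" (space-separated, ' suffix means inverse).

f' g r

  after f': (2 5)(3 4)
  after g: (1 2 4 5)(3 6)
  after r: (1 5 4 6)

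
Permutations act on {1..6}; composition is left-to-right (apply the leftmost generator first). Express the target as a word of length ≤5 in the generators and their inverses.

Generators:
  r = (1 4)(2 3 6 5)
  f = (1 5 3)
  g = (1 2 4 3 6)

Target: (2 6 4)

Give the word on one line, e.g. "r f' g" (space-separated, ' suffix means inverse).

r f' r'

  after r: (1 4)(2 3 6 5)
  after f': (1 4 3 6)(2 5)
  after r': (2 6 4)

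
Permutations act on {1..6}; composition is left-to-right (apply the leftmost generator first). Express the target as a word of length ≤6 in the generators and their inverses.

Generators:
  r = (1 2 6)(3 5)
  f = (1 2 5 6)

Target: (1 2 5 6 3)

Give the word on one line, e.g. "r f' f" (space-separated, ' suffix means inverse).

  after f: (1 2 5 6)
  after r: (1 6 2 3 5)
  after f: (2 3 6 5)
  after r: (1 2 5 6 3)

f r f r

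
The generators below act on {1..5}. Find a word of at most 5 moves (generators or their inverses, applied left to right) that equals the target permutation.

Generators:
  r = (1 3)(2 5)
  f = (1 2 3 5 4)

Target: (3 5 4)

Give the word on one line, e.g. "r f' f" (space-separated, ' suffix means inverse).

r f' f'

  after r: (1 3)(2 5)
  after f': (1 2 3 4 5)
  after f': (3 5 4)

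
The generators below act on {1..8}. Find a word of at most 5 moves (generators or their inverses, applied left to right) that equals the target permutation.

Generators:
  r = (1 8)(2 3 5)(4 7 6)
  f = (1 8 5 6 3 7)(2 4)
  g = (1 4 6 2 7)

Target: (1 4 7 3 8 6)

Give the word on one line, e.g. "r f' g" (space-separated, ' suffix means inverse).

  after g': (1 7 2 6 4)
  after f: (2 3 7 4 8 5 6)
  after f: (1 8 6 4 5 3)(2 7)
  after r: (2 6 7 3 8 4)
  after g: (1 4 7 3 8 6)

g' f f r g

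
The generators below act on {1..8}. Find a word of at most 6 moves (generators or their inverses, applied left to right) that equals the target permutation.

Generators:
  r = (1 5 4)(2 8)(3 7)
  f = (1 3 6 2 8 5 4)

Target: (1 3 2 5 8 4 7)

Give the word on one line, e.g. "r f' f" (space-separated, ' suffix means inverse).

f f r f'

  after f: (1 3 6 2 8 5 4)
  after f: (1 6 8 4 3 2 5)
  after r: (1 6 2 4 7 3 8)
  after f': (1 3 2 5 8 4 7)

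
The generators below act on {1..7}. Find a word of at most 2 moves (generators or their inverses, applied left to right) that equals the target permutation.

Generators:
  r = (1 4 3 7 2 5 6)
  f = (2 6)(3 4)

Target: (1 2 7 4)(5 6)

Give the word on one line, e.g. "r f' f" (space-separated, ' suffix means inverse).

  after r': (1 6 5 2 7 3 4)
  after f': (1 2 7 4)(5 6)

r' f'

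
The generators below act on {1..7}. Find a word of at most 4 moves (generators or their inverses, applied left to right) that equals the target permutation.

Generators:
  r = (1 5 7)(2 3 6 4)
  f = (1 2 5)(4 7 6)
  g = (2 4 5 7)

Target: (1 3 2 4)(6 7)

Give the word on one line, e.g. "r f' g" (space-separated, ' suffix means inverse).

  after r: (1 5 7)(2 3 6 4)
  after f': (1 2 3 7 5 4)
  after r: (1 3)(2 6 4 5)
  after f: (1 3 2 4)(6 7)

r f' r f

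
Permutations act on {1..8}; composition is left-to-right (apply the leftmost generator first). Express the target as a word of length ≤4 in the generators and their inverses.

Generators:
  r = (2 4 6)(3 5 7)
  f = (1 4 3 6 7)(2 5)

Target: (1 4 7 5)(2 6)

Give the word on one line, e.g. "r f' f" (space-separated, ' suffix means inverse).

f' r f'

  after f': (1 7 6 3 4)(2 5)
  after r: (1 3 6 5 4)(2 7)
  after f': (1 4 7 5)(2 6)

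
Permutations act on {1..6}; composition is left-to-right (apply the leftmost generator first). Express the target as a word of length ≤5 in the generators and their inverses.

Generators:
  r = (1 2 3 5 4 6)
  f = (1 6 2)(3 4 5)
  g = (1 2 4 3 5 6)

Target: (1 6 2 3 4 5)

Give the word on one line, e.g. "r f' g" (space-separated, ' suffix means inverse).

g f f

  after g: (1 2 4 3 5 6)
  after f: (2 5)
  after f: (1 6 2 3 4 5)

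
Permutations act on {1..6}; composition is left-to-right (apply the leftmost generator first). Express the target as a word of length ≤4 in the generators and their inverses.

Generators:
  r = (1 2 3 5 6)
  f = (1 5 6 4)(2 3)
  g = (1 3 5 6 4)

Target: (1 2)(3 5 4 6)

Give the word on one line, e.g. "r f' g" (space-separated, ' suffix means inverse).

r r f'

  after r: (1 2 3 5 6)
  after r: (1 3 6 2 5)
  after f': (1 2)(3 5 4 6)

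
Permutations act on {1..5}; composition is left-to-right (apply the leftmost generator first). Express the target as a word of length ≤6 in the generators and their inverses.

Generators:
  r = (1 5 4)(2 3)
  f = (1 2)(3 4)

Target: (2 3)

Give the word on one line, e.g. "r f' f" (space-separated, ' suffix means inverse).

r' f f r' r'

  after r': (1 4 5)(2 3)
  after f: (1 3)(2 4 5)
  after f: (1 4 5)(2 3)
  after r': (1 5 4)
  after r': (2 3)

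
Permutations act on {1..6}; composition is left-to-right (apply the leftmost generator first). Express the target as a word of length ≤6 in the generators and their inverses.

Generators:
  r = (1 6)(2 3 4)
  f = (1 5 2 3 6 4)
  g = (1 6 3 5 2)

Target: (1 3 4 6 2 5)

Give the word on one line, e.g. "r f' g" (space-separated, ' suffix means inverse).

  after f: (1 5 2 3 6 4)
  after r': (1 5 4 6 3)
  after g: (1 2)(3 6 5 4)
  after f: (1 3 4 6 2 5)

f r' g f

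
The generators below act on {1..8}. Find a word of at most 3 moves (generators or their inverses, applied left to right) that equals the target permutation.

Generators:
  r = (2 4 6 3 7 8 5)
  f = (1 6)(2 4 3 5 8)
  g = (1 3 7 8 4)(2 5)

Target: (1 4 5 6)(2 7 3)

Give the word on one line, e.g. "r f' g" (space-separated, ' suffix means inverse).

f' r'

  after f': (1 6)(2 8 5 3 4)
  after r': (1 4 5 6)(2 7 3)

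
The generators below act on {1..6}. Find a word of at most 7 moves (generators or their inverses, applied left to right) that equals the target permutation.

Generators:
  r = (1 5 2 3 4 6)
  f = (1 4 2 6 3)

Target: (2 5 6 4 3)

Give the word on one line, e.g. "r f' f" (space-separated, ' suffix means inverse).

f' f' f' r' r'

  after f': (1 3 6 2 4)
  after f': (1 6 4 3 2)
  after f': (1 2 3 4 6)
  after r': (1 5)
  after r': (2 5 6 4 3)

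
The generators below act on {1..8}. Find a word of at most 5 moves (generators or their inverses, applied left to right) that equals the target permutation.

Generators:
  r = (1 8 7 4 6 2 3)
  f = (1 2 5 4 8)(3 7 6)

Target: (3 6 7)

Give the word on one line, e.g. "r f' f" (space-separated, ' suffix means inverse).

  after f: (1 2 5 4 8)(3 7 6)
  after f: (1 5 8 2 4)(3 6 7)
  after f: (1 4 2 8 5)
  after f: (1 8 4 5 2)(3 7 6)
  after f: (3 6 7)

f f f f f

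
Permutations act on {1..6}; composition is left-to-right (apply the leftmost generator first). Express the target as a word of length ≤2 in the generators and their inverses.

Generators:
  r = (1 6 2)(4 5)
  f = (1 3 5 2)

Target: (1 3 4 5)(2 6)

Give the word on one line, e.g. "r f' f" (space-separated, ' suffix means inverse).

f r

  after f: (1 3 5 2)
  after r: (1 3 4 5)(2 6)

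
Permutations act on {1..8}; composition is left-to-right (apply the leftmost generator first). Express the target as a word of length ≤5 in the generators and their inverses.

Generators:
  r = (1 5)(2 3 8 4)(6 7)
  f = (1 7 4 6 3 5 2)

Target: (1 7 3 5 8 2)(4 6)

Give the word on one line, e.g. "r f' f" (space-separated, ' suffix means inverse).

f r' r'

  after f: (1 7 4 6 3 5 2)
  after r': (1 6 2 5 4 7 8 3)
  after r': (1 7 3 5 8 2)(4 6)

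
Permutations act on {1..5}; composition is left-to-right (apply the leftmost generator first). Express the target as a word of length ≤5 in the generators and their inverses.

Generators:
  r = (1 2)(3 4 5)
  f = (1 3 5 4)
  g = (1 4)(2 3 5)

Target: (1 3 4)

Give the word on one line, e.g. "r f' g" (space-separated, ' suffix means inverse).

  after g': (1 4)(2 5 3)
  after f: (2 4 3)
  after g': (1 4 2)(3 5)
  after r': (1 3 4)

g' f g' r'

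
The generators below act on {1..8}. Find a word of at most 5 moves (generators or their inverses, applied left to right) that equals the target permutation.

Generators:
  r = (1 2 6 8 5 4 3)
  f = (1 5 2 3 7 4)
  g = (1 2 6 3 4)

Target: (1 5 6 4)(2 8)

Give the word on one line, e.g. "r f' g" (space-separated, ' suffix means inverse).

  after g: (1 2 6 3 4)
  after g: (1 6 4 2 3)
  after g: (1 3 2 4 6)
  after r': (1 4 2 5 8 6 3)
  after r': (1 5 6 4)(2 8)

g g g r' r'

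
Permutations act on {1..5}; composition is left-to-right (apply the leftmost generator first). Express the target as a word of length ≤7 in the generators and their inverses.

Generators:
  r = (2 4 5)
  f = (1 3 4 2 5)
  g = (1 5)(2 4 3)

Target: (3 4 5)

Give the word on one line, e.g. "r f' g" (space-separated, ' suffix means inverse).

  after g': (1 5)(2 3 4)
  after f': (1 2)
  after r': (1 5 4 2)
  after g: (2 5 3)
  after r: (3 4 5)

g' f' r' g r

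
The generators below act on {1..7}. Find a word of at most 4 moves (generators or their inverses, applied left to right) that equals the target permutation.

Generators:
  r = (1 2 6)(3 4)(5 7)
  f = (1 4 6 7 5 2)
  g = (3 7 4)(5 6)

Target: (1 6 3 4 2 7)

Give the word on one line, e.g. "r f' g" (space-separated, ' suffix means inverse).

  after f': (1 2 5 7 6 4)
  after r: (1 6 3 4 2 7)

f' r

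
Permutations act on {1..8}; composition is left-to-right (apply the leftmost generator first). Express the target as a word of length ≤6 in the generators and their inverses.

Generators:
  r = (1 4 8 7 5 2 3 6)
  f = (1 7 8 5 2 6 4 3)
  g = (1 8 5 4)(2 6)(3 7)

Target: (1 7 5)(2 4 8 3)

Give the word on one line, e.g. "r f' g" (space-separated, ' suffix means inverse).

  after f': (1 3 4 6 2 5 8 7)
  after g': (1 7 4 2 8 3 5)
  after r: (1 5 4 3 2 7 8 6)
  after f': (1 8 2)(3 5 6)
  after r: (1 7 5)(2 4 8 3)

f' g' r f' r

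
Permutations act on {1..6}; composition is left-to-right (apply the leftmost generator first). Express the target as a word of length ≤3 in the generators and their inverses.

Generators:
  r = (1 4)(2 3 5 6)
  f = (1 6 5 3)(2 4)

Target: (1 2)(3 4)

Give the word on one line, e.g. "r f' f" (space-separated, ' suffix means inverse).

f r

  after f: (1 6 5 3)(2 4)
  after r: (1 2)(3 4)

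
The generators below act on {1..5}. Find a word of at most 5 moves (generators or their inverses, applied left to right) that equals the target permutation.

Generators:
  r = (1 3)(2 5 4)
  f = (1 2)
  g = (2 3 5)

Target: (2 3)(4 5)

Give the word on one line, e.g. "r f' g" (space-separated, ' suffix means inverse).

  after g: (2 3 5)
  after f': (1 2 3 5)
  after f': (2 3 5)
  after r: (1 3 4 2)
  after r: (2 3)(4 5)

g f' f' r r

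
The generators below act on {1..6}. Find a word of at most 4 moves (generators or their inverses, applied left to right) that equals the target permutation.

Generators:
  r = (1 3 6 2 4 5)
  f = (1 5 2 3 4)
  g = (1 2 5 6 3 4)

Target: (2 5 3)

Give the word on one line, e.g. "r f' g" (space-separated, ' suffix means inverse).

  after g: (1 2 5 6 3 4)
  after r: (1 4 3 5 2)
  after f: (2 5 3)

g r f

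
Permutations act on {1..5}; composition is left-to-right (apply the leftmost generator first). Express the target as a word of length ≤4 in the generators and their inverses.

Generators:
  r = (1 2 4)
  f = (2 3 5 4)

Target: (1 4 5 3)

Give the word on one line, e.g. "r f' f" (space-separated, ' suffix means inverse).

  after f': (2 4 5 3)
  after r': (1 4 5 3)

f' r'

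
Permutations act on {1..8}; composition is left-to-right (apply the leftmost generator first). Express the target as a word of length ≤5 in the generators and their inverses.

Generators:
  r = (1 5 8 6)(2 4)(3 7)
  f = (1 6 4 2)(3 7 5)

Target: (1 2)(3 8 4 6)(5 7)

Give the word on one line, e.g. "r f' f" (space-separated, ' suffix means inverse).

f' r f

  after f': (1 2 4 6)(3 5 7)
  after r: (1 4)(3 8 6 5)
  after f: (1 2)(3 8 4 6)(5 7)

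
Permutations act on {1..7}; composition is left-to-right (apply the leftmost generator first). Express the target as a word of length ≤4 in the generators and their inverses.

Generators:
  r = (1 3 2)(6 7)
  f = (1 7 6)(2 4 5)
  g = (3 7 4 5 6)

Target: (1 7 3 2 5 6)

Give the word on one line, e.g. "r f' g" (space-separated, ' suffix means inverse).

g f' r'

  after g: (3 7 4 5 6)
  after f': (1 6 3)(2 5 7)
  after r': (1 7 3 2 5 6)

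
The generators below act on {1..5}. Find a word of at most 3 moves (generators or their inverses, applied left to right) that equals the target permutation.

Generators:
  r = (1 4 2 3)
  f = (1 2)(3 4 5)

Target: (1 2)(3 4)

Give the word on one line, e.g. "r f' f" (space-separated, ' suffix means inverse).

r r

  after r: (1 4 2 3)
  after r: (1 2)(3 4)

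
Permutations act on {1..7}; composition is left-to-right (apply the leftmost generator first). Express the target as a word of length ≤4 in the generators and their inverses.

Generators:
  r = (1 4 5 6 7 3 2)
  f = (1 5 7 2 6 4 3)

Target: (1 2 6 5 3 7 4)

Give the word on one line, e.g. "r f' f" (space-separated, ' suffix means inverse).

r' f' r r

  after r': (1 2 3 7 6 5 4)
  after f': (1 7 2 4 3 5 6)
  after r: (1 3 6 4 2 5 7)
  after r: (1 2 6 5 3 7 4)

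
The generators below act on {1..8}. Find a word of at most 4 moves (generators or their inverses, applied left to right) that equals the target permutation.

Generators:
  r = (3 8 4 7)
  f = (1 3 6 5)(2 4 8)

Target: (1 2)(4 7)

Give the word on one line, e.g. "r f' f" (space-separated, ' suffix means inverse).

f r r f'

  after f: (1 3 6 5)(2 4 8)
  after r: (1 8 2 7 3 6 5)
  after r: (1 4 7 8 2 3 6 5)
  after f': (1 2)(4 7)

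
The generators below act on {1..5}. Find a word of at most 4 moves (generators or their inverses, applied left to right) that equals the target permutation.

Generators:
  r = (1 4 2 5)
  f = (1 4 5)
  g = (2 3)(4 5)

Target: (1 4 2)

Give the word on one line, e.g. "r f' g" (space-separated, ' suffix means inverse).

r' f r

  after r': (1 5 2 4)
  after f: (2 5)
  after r: (1 4 2)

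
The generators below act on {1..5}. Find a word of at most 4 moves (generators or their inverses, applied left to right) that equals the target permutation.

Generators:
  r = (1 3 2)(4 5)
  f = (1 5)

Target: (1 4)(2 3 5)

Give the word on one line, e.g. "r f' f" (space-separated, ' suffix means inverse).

f' r' f'

  after f': (1 5)
  after r': (1 4 5 2 3)
  after f': (1 4)(2 3 5)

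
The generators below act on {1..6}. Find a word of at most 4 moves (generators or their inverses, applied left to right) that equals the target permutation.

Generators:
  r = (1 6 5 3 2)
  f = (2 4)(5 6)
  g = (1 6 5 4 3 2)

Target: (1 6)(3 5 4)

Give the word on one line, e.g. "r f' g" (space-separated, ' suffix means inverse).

  after r: (1 6 5 3 2)
  after f': (1 5 3 4 2)
  after g': (1 6)(3 5 4)

r f' g'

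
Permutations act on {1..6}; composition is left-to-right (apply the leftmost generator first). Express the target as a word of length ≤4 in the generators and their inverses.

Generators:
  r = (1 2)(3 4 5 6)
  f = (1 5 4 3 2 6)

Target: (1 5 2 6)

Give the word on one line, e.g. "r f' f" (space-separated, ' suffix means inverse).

  after f': (1 6 2 3 4 5)
  after r': (1 5 2 6)

f' r'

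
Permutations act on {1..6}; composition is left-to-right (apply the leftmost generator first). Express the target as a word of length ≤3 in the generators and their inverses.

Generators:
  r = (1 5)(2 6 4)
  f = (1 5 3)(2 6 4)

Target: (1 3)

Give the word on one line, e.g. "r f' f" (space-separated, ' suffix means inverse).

f' r

  after f': (1 3 5)(2 4 6)
  after r: (1 3)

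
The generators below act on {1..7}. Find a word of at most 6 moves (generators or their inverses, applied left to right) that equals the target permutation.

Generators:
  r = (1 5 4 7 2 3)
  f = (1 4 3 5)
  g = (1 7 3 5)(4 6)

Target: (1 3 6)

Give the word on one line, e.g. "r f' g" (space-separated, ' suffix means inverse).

g f f g

  after g: (1 7 3 5)(4 6)
  after f: (1 7 5 4 6 3)
  after f: (1 7)(3 4 6 5)
  after g: (1 3 6)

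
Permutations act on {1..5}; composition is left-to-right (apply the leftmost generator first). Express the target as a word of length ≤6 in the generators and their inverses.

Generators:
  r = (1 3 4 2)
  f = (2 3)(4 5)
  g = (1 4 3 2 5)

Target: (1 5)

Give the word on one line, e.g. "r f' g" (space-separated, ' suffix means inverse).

  after g': (1 5 2 3 4)
  after g': (1 2 4 5 3)
  after r': (1 4 5)(2 3)
  after f: (1 5)

g' g' r' f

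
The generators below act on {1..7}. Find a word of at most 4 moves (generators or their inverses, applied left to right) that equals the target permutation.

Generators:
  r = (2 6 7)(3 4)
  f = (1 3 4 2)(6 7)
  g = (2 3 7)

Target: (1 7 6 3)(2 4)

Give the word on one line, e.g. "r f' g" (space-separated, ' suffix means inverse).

  after f': (1 2 4 3)(6 7)
  after g': (1 7 6 3)(2 4)

f' g'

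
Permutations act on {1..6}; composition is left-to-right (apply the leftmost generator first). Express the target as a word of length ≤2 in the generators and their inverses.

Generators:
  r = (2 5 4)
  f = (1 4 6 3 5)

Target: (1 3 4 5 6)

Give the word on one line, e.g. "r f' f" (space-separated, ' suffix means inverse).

f' f'

  after f': (1 5 3 6 4)
  after f': (1 3 4 5 6)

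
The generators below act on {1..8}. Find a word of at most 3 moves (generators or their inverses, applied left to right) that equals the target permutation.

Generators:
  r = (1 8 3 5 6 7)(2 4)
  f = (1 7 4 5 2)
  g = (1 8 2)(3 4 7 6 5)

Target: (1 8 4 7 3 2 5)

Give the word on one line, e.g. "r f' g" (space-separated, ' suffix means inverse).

f' g r

  after f': (1 2 5 4 7)
  after g: (2 3 4 6 5 7 8)
  after r: (1 8 4 7 3 2 5)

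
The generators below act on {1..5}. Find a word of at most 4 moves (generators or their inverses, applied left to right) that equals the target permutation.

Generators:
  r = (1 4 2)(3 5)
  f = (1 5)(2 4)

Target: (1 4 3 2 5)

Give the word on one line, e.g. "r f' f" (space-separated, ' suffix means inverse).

r' f r f'

  after r': (1 2 4)(3 5)
  after f: (1 4 5 3)
  after r: (1 2)(3 4)
  after f': (1 4 3 2 5)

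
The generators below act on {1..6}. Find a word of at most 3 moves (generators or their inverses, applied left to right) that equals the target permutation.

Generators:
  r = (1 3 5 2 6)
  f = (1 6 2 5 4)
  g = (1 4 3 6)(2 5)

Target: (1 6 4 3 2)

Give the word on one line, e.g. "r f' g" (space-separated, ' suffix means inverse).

r g

  after r: (1 3 5 2 6)
  after g: (1 6 4 3 2)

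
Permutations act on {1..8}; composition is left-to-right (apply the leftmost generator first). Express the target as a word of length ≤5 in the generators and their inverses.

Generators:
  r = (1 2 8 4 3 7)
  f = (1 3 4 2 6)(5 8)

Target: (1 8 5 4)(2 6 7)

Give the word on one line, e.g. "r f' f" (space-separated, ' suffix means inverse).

  after r: (1 2 8 4 3 7)
  after r: (1 8 3)(2 4 7)
  after f: (1 5 8 4 7 6)
  after r': (1 5 2)(3 4)(6 7)
  after f': (1 8 5 4)(2 6 7)

r r f r' f'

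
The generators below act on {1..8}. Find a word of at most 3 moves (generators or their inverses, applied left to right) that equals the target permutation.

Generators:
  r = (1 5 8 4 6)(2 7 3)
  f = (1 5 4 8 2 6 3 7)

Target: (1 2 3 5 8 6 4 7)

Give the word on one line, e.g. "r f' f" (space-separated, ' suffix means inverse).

  after r': (1 6 4 8 5)(2 3 7)
  after f: (1 3)(2 7 6 8 4)
  after r: (1 2 3 5 8 6 4 7)

r' f r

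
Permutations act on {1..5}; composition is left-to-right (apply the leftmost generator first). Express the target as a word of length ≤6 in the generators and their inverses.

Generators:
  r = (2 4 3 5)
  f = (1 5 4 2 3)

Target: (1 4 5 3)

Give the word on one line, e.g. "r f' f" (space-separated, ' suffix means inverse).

  after f': (1 3 2 4 5)
  after r': (1 4 3 5)
  after r': (1 2 5)
  after f: (1 3)(2 4)
  after r': (1 4 5 3)

f' r' r' f r'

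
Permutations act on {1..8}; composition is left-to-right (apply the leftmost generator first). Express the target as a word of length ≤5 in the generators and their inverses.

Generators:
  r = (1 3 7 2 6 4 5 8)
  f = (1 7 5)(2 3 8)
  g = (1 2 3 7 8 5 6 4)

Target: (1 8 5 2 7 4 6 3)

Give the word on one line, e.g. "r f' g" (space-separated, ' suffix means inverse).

f r' f

  after f: (1 7 5)(2 3 8)
  after r': (1 3 5 8 7 4 6 2)
  after f: (1 8 5 2 7 4 6 3)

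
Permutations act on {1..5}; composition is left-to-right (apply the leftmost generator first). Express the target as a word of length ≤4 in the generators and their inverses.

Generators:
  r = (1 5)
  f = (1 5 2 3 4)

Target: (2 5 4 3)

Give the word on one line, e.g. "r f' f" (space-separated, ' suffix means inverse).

  after r': (1 5)
  after f': (2 5 4 3)

r' f'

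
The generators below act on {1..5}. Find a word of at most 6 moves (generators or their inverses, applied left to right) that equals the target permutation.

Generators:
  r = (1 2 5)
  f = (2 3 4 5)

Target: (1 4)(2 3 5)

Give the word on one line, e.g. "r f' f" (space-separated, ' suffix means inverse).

  after f': (2 5 4 3)
  after f': (2 4)(3 5)
  after r': (1 5 3 2 4)
  after f': (1 4)(2 3 5)

f' f' r' f'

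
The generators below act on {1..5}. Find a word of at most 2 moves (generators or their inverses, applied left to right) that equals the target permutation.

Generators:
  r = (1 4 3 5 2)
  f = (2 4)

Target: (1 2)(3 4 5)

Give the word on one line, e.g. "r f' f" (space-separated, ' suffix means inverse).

f r'

  after f: (2 4)
  after r': (1 2)(3 4 5)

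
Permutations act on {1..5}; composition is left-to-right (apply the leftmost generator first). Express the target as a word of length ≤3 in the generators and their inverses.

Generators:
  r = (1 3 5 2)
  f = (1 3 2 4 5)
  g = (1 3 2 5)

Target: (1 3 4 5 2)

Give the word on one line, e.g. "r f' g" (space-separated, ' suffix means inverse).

r g' f

  after r: (1 3 5 2)
  after g': (2 5 3)
  after f: (1 3 4 5 2)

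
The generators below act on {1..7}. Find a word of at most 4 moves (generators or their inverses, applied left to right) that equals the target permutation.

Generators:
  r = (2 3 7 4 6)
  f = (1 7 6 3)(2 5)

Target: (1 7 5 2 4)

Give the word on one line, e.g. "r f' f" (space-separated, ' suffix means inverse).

  after r': (2 6 4 7 3)
  after r': (2 4 3 6 7)
  after f: (1 7 5 2 4)

r' r' f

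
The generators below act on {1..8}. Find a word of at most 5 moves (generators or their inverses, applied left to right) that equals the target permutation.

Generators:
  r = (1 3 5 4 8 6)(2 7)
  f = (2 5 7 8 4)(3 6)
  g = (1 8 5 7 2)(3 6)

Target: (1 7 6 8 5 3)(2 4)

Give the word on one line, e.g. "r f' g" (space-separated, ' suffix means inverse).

  after f: (2 5 7 8 4)(3 6)
  after g': (1 2 8 4 7)
  after r': (1 7 6 8 5 3)(2 4)

f g' r'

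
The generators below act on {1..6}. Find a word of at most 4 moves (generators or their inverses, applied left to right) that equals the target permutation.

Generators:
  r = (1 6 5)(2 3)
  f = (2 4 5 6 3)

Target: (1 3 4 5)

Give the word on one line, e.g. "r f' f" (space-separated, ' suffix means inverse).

r f

  after r: (1 6 5)(2 3)
  after f: (1 3 4 5)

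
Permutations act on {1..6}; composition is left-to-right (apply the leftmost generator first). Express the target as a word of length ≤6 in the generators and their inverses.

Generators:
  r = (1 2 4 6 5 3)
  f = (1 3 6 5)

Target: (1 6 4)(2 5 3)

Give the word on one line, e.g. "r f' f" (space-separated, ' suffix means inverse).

r f r r

  after r: (1 2 4 6 5 3)
  after f: (1 2 4 5 6)
  after r: (1 4 3)(2 6)
  after r: (1 6 4)(2 5 3)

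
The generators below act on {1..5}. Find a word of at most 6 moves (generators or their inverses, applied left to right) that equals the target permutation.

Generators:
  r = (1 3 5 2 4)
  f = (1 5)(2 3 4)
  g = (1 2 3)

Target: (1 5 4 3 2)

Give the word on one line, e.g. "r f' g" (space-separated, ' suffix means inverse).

g' r f f g'

  after g': (1 3 2)
  after r: (1 5 2 3 4)
  after f: (2 4 5 3)
  after f: (1 5 4)
  after g': (1 5 4 3 2)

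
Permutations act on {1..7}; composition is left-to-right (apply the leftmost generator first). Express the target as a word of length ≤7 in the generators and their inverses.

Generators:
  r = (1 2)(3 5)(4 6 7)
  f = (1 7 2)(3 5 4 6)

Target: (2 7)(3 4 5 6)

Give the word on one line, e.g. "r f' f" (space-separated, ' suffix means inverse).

f f r r r

  after f: (1 7 2)(3 5 4 6)
  after f: (1 2 7)(3 4)(5 6)
  after r: (2 4 5 7)(3 6)
  after r: (1 2 6 5 4 3 7)
  after r: (2 7)(3 4 5 6)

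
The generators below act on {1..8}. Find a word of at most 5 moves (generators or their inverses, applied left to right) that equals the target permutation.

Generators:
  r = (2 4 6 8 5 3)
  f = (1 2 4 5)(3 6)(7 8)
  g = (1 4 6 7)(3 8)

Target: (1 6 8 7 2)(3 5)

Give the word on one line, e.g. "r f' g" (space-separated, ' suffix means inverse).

  after g: (1 4 6 7)(3 8)
  after r': (1 2 3 6 7)(5 8)
  after r': (1 3 4 2 5 6 7)
  after f: (1 6 8 7 2)(3 5)

g r' r' f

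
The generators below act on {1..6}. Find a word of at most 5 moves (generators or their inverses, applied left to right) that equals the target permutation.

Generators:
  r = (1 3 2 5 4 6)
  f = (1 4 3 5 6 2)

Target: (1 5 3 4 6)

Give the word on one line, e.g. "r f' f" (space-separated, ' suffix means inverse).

  after r: (1 3 2 5 4 6)
  after r: (1 2 4)(3 5 6)
  after f': (1 6 4 2)
  after f': (1 5 3 4 6)

r r f' f'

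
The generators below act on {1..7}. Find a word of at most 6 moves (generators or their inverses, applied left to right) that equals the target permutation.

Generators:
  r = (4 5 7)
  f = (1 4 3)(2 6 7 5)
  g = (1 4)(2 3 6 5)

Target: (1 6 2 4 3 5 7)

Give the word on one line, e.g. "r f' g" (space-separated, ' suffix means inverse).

  after g: (1 4)(2 3 6 5)
  after r: (1 5 2 3 6 7 4)
  after f: (1 2)(3 7)(5 6)
  after f: (1 6 2 4 3 5 7)

g r f f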